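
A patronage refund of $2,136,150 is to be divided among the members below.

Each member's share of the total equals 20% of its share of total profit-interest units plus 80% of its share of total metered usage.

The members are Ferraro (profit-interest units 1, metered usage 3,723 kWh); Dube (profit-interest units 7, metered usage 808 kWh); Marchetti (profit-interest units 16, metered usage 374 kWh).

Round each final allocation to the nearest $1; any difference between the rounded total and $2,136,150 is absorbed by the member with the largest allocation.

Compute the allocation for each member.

Profit-interest units total 24; metered usage total 4,905.
Combined weights (20% profit-interest units + 80% metered usage): Ferraro 0.6156; Dube 0.1901; Marchetti 0.1943.
Proportional shares: Ferraro 1,314,908.11; Dube 406,118.92; Marchetti 415,122.97.
Rounded to nearest $1: Ferraro $1,314,908; Dube $406,119; Marchetti $415,123. Sum = $2,136,150.
Sum already equals the total — no adjustment.

Ferraro: $1,314,908 · Dube: $406,119 · Marchetti: $415,123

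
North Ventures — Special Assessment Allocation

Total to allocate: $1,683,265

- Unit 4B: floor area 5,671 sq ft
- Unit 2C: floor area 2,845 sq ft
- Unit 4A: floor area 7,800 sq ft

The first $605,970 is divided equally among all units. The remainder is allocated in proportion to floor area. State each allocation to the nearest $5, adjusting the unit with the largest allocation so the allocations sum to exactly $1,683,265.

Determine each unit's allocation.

First tranche $605,970 split equally: $201,990 each.
Remainder $1,077,295 by floor area (total 16,316): Unit 4B 374,438.58 → $374,440; Unit 2C 187,846.55 → $187,845; Unit 4A 515,009.87 → $515,010.
Totals: Unit 4B $201,990 + $374,440 = $576,430; Unit 2C $201,990 + $187,845 = $389,835; Unit 4A $201,990 + $515,010 = $717,000.

Unit 4B: $576,430; Unit 2C: $389,835; Unit 4A: $717,000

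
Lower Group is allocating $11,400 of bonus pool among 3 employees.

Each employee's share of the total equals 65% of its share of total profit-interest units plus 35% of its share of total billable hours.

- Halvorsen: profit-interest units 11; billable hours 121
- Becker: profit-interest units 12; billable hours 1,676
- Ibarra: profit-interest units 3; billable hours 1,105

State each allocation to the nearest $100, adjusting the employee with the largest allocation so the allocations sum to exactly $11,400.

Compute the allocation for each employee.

Halvorsen: $3,300 | Becker: $5,700 | Ibarra: $2,400

Totals — profit-interest units 26, billable hours 2,902.
Composite weights (65% profit-interest units + 35% billable hours): Halvorsen 0.2896; Becker 0.5021; Ibarra 0.2083.
Proportional shares: Halvorsen 3,301.36; Becker 5,724.36; Ibarra 2,374.28.
Rounded to nearest $100: Halvorsen $3,300; Becker $5,700; Ibarra $2,400. Sum = $11,400.
Sum already equals the total — no adjustment.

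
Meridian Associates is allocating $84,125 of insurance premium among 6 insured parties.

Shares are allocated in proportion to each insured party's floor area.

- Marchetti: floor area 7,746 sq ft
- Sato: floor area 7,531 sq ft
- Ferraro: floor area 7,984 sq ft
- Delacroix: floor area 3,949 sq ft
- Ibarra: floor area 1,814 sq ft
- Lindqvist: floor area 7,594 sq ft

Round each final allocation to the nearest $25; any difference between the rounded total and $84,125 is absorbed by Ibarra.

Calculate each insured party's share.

Floor area total: 36,618.
Pro-rata amounts: Marchetti 7,746/36,618 × $84,125 = 17,795.41; Sato 7,531/36,618 × $84,125 = 17,301.47; Ferraro 7,984/36,618 × $84,125 = 18,342.18; Delacroix 3,949/36,618 × $84,125 = 9,072.30; Ibarra 1,814/36,618 × $84,125 = 4,167.42; Lindqvist 7,594/36,618 × $84,125 = 17,446.21.
Rounded to nearest $25: Marchetti $17,800; Sato $17,300; Ferraro $18,350; Delacroix $9,075; Ibarra $4,175; Lindqvist $17,450. Sum = $84,150.
Difference $84,125 − $84,150 = −$25 applied to Ibarra: Ibarra becomes $4,150.

Marchetti: $17,800 · Sato: $17,300 · Ferraro: $18,350 · Delacroix: $9,075 · Ibarra: $4,150 · Lindqvist: $17,450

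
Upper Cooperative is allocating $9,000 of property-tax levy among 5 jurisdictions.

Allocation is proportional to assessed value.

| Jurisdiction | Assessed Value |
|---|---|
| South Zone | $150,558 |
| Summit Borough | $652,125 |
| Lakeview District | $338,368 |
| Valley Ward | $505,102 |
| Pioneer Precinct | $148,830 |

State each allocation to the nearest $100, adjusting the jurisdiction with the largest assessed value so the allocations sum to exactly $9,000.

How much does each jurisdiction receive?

Combined assessed value = 150,558 + 652,125 + 338,368 + 505,102 + 148,830 = 1,794,983.
Unrounded shares: South Zone 754.89; Summit Borough 3,269.74; Lakeview District 1,696.57; Valley Ward 2,532.57; Pioneer Precinct 746.23.
Rounded to nearest $100: South Zone $800; Summit Borough $3,300; Lakeview District $1,700; Valley Ward $2,500; Pioneer Precinct $700. Sum = $9,000.
Sum already equals the total — no adjustment.

South Zone: $800; Summit Borough: $3,300; Lakeview District: $1,700; Valley Ward: $2,500; Pioneer Precinct: $700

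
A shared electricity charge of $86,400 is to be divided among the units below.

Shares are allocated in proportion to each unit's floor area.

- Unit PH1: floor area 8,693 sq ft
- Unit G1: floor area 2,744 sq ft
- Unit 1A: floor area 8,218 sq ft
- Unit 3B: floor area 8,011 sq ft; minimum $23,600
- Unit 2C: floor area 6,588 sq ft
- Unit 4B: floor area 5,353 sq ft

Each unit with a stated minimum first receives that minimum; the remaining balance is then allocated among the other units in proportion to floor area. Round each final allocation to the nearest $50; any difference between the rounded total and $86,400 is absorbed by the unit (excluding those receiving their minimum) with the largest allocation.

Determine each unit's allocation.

Minimums first: Unit 3B $23,600. Remaining pool $62,800.
Remaining pool split over remaining floor area 31,596: Unit PH1 17,278.15 → $17,300; Unit G1 5,453.96 → $5,450; Unit 1A 16,334.04 → $16,350; Unit 2C 13,094.27 → $13,100; Unit 4B 10,639.59 → $10,650.
Rounding difference −$50 applied to Unit PH1 → $17,250.

Unit PH1: $17,250 | Unit G1: $5,450 | Unit 1A: $16,350 | Unit 3B: $23,600 | Unit 2C: $13,100 | Unit 4B: $10,650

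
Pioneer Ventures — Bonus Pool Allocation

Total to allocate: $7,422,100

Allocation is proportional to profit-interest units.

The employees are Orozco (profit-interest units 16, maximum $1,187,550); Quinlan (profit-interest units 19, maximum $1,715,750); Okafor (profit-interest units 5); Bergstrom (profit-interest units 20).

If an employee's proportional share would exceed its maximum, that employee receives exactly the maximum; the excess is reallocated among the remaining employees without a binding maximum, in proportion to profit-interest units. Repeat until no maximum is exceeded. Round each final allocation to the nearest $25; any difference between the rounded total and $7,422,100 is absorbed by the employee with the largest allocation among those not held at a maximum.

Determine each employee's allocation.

Combined profit-interest units = 60.
Proportional shares (ignoring caps): Orozco 1,979,226.67; Quinlan 2,350,331.67; Okafor 618,508.33; Bergstrom 2,474,033.33.
Cap binds for Orozco ($1,187,550), Quinlan ($1,715,750); remaining pool $4,518,800 reallocated over remaining profit-interest units 25.
Remaining shares: Okafor 903,760.00 → $903,750; Bergstrom 3,615,040.00 → $3,615,050.

Orozco: $1,187,550; Quinlan: $1,715,750; Okafor: $903,750; Bergstrom: $3,615,050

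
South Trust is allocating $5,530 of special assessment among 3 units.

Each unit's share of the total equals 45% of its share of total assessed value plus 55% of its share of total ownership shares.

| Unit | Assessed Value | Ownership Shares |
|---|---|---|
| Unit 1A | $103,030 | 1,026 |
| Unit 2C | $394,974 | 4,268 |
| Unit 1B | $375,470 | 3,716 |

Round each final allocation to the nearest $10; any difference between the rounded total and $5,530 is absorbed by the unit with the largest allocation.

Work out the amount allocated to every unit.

Unit 1A: $640 · Unit 2C: $2,570 · Unit 1B: $2,320

Assessed value total 873,474; ownership shares total 9,010.
Composite weights (45% assessed value + 55% ownership shares): Unit 1A 0.1157; Unit 2C 0.4640; Unit 1B 0.4203.
Pro-rata amounts: Unit 1A 639.88; Unit 2C 2,566.01; Unit 1B 2,324.11.
Rounded to nearest $10: Unit 1A $640; Unit 2C $2,570; Unit 1B $2,320. Sum = $5,530.
Rounded total matches; no reconciliation needed.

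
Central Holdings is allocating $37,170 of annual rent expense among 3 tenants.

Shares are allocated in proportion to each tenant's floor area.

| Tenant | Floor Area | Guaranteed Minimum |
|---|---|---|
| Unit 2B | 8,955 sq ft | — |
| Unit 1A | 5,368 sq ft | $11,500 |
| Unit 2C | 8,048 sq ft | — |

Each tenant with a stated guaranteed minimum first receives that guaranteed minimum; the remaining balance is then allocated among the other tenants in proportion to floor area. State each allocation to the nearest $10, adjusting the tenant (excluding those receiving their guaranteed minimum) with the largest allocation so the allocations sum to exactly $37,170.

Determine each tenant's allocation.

Minimums first: Unit 1A $11,500. Remaining pool $25,670.
Remaining pool split over remaining floor area 17,003: Unit 2B 13,519.66 → $13,520; Unit 2C 12,150.34 → $12,150.

Unit 2B: $13,520; Unit 1A: $11,500; Unit 2C: $12,150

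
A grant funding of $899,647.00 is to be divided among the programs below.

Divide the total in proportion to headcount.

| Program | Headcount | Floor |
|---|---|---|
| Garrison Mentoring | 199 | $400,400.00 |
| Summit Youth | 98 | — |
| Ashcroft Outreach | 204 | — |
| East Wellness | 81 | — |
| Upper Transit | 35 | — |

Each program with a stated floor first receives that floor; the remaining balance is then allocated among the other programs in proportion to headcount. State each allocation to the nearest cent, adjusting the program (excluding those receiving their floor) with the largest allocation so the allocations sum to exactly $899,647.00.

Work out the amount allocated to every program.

Guaranteed amounts: Garrison Mentoring $400,400.00. Residual $499,247.00.
Residual split over remaining headcount 418: Summit Youth 117,048.3397 → $117,048.34; Ashcroft Outreach 243,651.6459 → $243,651.65; East Wellness 96,744.0359 → $96,744.04; Upper Transit 41,802.9785 → $41,802.98.
Rounding difference −$0.01 applied to Ashcroft Outreach → $243,651.64.

Garrison Mentoring: $400,400.00 · Summit Youth: $117,048.34 · Ashcroft Outreach: $243,651.64 · East Wellness: $96,744.04 · Upper Transit: $41,802.98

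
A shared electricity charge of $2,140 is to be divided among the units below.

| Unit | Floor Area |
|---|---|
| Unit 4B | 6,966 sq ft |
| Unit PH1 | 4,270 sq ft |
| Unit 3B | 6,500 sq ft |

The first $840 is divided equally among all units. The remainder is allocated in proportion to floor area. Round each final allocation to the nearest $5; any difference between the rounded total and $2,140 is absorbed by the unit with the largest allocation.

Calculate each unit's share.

$840 shared equally gives $280 per unit.
Remainder $1,300 by floor area (total 17,736): Unit 4B 510.59 → $510; Unit PH1 312.98 → $315; Unit 3B 476.43 → $475.
Totals: Unit 4B $280 + $510 = $790; Unit PH1 $280 + $315 = $595; Unit 3B $280 + $475 = $755.

Unit 4B: $790 · Unit PH1: $595 · Unit 3B: $755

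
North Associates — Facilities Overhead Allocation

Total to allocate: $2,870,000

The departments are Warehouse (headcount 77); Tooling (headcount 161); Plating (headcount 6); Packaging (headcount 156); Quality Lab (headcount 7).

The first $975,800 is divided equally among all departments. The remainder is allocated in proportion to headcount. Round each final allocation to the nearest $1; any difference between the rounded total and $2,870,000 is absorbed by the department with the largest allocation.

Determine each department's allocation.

Warehouse: $553,522; Tooling: $944,464; Plating: $223,084; Packaging: $921,192; Quality Lab: $227,738

First tranche $975,800 split equally: $195,160 each.
Remainder $1,894,200 by headcount (total 407): Warehouse 358,362.16 → $358,362; Tooling 749,302.70 → $749,303; Plating 27,924.32 → $27,924; Packaging 726,032.43 → $726,032; Quality Lab 32,578.38 → $32,578.
Rounding difference +$1 on remainder applied to Tooling.
Totals: Warehouse $195,160 + $358,362 = $553,522; Tooling $195,160 + $749,304 = $944,464; Plating $195,160 + $27,924 = $223,084; Packaging $195,160 + $726,032 = $921,192; Quality Lab $195,160 + $32,578 = $227,738.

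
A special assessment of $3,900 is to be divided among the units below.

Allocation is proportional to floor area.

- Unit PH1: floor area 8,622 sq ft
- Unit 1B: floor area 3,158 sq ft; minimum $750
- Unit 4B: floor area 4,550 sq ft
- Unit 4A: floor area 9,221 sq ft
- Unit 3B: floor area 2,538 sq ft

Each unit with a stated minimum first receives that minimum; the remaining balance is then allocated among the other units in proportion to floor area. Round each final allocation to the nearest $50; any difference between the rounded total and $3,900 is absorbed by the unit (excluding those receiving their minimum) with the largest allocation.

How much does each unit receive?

Unit PH1: $1,100 | Unit 1B: $750 | Unit 4B: $550 | Unit 4A: $1,200 | Unit 3B: $300

Fund the minimums — Unit 1B $750. Balance $3,150.
Balance split over remaining floor area 24,931: Unit PH1 1,089.38 → $1,100; Unit 4B 574.89 → $550; Unit 4A 1,165.06 → $1,150; Unit 3B 320.67 → $300.
Rounding difference +$50 applied to Unit 4A → $1,200.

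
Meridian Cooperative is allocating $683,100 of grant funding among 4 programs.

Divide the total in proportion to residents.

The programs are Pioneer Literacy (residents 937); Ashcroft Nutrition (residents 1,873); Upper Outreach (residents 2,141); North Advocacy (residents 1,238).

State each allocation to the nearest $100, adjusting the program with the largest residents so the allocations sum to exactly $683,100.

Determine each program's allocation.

Combined residents = 6,189.
Proportional shares: Pioneer Literacy 937/6,189 × $683,100 = 103,419.73; Ashcroft Nutrition 1,873/6,189 × $683,100 = 206,729.08; Upper Outreach 2,141/6,189 × $683,100 = 236,309.11; North Advocacy 1,238/6,189 × $683,100 = 136,642.07.
At nearest $100: Pioneer Literacy $103,400; Ashcroft Nutrition $206,700; Upper Outreach $236,300; North Advocacy $136,600. Sum = $683,000.
Difference $683,100 − $683,000 = +$100 applied to largest residents (Upper Outreach): Upper Outreach becomes $236,400.

Pioneer Literacy: $103,400 | Ashcroft Nutrition: $206,700 | Upper Outreach: $236,400 | North Advocacy: $136,600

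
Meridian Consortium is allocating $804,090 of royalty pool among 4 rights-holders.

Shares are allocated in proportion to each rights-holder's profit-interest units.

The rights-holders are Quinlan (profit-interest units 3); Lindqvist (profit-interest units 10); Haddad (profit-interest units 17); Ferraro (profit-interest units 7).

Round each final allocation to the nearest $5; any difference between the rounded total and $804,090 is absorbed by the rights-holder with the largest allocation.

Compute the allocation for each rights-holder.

Quinlan: $65,195; Lindqvist: $217,320; Haddad: $369,450; Ferraro: $152,125

Combined profit-interest units = 37.
Proportional shares: Quinlan 3/37 × $804,090 = 65,196.49; Lindqvist 10/37 × $804,090 = 217,321.62; Haddad 17/37 × $804,090 = 369,446.76; Ferraro 7/37 × $804,090 = 152,125.14.
Rounded to nearest $5: Quinlan $65,195; Lindqvist $217,320; Haddad $369,445; Ferraro $152,125. Sum = $804,085.
Difference $804,090 − $804,085 = +$5 applied to largest allocation (Haddad): Haddad becomes $369,450.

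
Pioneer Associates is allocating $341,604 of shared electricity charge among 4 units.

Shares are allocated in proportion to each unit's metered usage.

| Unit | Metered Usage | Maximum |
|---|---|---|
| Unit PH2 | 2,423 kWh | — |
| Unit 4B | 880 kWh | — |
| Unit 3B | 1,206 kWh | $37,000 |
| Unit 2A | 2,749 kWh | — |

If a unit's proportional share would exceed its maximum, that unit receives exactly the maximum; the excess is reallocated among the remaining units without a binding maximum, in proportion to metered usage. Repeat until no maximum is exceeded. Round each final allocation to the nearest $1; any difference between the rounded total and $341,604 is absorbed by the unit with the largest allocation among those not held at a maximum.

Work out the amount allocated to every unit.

Metered usage total: 7,258.
Unconstrained shares: Unit PH2 114,040.57; Unit 4B 41,417.96; Unit 3B 56,761.43; Unit 2A 129,384.04.
Held at cap: Unit 3B ($37,000); balance $304,604 reallocated over remaining metered usage 6,052.
Redistributed shares: Unit PH2 121,952.33 → $121,952; Unit 4B 44,291.39 → $44,291; Unit 2A 138,360.28 → $138,360.
Rounding difference +$1 applied to Unit 2A → $138,361.

Unit PH2: $121,952; Unit 4B: $44,291; Unit 3B: $37,000; Unit 2A: $138,361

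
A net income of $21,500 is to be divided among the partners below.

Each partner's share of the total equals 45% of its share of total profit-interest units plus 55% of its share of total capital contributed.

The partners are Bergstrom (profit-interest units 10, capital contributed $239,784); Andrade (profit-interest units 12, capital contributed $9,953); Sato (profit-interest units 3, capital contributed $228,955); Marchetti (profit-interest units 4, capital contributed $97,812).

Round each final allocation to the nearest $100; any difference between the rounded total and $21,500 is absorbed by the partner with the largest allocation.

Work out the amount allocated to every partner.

Bergstrom: $8,300; Andrade: $4,200; Sato: $5,700; Marchetti: $3,300

Profit-interest units total 29; capital contributed total 576,504.
Combined weights (45% profit-interest units + 55% capital contributed): Bergstrom 0.3839; Andrade 0.1957; Sato 0.2650; Marchetti 0.1554.
Raw shares: Bergstrom 8,254.55; Andrade 4,207.60; Sato 5,697.09; Marchetti 3,340.76.
After rounding ($100): Bergstrom $8,300; Andrade $4,200; Sato $5,700; Marchetti $3,300. Sum = $21,500.
No rounding difference to absorb.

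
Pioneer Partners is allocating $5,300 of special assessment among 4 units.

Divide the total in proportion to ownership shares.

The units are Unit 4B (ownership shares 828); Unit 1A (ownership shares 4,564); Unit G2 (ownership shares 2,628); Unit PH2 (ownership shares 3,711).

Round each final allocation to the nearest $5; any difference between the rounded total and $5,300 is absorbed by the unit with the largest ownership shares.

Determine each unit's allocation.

Unit 4B: $375 | Unit 1A: $2,065 | Unit G2: $1,185 | Unit PH2: $1,675

Combined ownership shares = 11,731.
Raw shares: Unit 4B 828/11,731 × $5,300 = 374.09; Unit 1A 4,564/11,731 × $5,300 = 2,061.99; Unit G2 2,628/11,731 × $5,300 = 1,187.32; Unit PH2 3,711/11,731 × $5,300 = 1,676.61.
After rounding ($5): Unit 4B $375; Unit 1A $2,060; Unit G2 $1,185; Unit PH2 $1,675. Sum = $5,295.
Difference $5,300 − $5,295 = +$5 applied to largest ownership shares (Unit 1A): Unit 1A becomes $2,065.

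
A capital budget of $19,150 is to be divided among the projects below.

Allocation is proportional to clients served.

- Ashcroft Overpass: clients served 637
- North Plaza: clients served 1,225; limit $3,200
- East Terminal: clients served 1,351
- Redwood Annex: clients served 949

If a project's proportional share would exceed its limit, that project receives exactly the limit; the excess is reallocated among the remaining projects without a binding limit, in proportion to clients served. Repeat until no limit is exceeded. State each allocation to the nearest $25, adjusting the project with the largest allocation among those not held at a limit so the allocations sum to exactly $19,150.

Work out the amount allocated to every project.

Ashcroft Overpass: $3,450 · North Plaza: $3,200 · East Terminal: $7,350 · Redwood Annex: $5,150

Total clients served = 4,162.
Proportional shares (ignoring caps): Ashcroft Overpass 2,930.93; North Plaza 5,636.41; East Terminal 6,216.16; Redwood Annex 4,366.49.
Held at cap: North Plaza ($3,200); remaining pool $15,950 reallocated over remaining clients served 2,937.
Remaining shares: Ashcroft Overpass 3,459.36 → $3,450; East Terminal 7,336.89 → $7,325; Redwood Annex 5,153.75 → $5,150.
Rounding difference +$25 applied to East Terminal → $7,350.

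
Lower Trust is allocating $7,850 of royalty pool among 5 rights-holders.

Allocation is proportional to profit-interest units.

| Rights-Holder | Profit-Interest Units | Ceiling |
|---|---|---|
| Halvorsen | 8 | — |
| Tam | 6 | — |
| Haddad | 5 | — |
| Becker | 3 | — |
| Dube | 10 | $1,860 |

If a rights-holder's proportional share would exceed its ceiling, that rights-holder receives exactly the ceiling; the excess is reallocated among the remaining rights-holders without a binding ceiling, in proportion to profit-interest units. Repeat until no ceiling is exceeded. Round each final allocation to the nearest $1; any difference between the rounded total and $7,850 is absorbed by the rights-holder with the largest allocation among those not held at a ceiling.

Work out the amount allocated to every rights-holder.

Combined profit-interest units = 32.
Pro-rata shares before constraints: Halvorsen 1,962.50; Tam 1,471.88; Haddad 1,226.56; Becker 735.94; Dube 2,453.12.
Capped: Dube ($1,860); residual $5,990 reallocated over remaining profit-interest units 22.
Redistributed shares: Halvorsen 2,178.18 → $2,178; Tam 1,633.64 → $1,634; Haddad 1,361.36 → $1,361; Becker 816.82 → $817.

Halvorsen: $2,178; Tam: $1,634; Haddad: $1,361; Becker: $817; Dube: $1,860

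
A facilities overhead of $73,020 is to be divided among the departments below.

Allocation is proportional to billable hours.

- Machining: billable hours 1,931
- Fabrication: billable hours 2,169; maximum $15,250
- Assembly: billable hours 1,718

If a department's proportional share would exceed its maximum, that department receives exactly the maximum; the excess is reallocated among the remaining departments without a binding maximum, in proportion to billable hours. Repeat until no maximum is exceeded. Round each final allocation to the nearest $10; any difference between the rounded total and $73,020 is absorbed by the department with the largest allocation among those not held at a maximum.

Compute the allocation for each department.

Total billable hours = 5,818.
Proportional shares (ignoring caps): Machining 24,235.41; Fabrication 27,222.48; Assembly 21,562.11.
Cap binds for Fabrication ($15,250); residual $57,770 reallocated over remaining billable hours 3,649.
Redistributed shares: Machining 30,571.08 → $30,570; Assembly 27,198.92 → $27,200.

Machining: $30,570 · Fabrication: $15,250 · Assembly: $27,200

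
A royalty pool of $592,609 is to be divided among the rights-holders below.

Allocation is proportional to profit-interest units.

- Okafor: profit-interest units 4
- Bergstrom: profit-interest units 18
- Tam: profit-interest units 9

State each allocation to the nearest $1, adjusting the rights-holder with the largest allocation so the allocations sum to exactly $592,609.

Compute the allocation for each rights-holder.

Total profit-interest units = 31.
Proportional shares: Okafor 4/31 × $592,609 = 76,465.68; Bergstrom 18/31 × $592,609 = 344,095.55; Tam 9/31 × $592,609 = 172,047.77.
Rounded to nearest $1: Okafor $76,466; Bergstrom $344,096; Tam $172,048. Sum = $592,610.
Difference $592,609 − $592,610 = −$1 applied to largest allocation (Bergstrom): Bergstrom becomes $344,095.

Okafor: $76,466; Bergstrom: $344,095; Tam: $172,048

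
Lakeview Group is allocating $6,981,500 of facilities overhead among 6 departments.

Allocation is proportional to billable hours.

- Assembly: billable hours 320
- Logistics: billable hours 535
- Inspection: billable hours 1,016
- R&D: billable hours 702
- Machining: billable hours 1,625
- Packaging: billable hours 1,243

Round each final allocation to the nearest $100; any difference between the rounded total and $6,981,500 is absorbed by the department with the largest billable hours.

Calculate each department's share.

Assembly: $410,600 · Logistics: $686,500 · Inspection: $1,303,700 · R&D: $900,800 · Machining: $2,085,000 · Packaging: $1,594,900

Total billable hours = 5,441.
Unrounded shares: Assembly 320/5,441 × $6,981,500 = 410,600.99; Logistics 535/5,441 × $6,981,500 = 686,473.53; Inspection 1,016/5,441 × $6,981,500 = 1,303,658.15; R&D 702/5,441 × $6,981,500 = 900,755.93; Machining 1,625/5,441 × $6,981,500 = 2,085,083.16; Packaging 1,243/5,441 × $6,981,500 = 1,594,928.23.
Rounded to nearest $100: Assembly $410,600; Logistics $686,500; Inspection $1,303,700; R&D $900,800; Machining $2,085,100; Packaging $1,594,900. Sum = $6,981,600.
Difference $6,981,500 − $6,981,600 = −$100 applied to largest billable hours (Machining): Machining becomes $2,085,000.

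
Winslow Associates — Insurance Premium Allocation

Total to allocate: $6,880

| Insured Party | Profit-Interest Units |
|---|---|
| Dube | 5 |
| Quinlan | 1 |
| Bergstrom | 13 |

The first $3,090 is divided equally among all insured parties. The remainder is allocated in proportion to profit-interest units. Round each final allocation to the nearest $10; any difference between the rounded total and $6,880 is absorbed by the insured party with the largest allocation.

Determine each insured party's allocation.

Dube: $2,030 · Quinlan: $1,230 · Bergstrom: $3,620

Equal tier: $3,090 ÷ 3 = $1,030 apiece.
Remainder $3,790 by profit-interest units (total 19): Dube 997.37 → $1,000; Quinlan 199.47 → $200; Bergstrom 2,593.16 → $2,590.
Totals: Dube $1,030 + $1,000 = $2,030; Quinlan $1,030 + $200 = $1,230; Bergstrom $1,030 + $2,590 = $3,620.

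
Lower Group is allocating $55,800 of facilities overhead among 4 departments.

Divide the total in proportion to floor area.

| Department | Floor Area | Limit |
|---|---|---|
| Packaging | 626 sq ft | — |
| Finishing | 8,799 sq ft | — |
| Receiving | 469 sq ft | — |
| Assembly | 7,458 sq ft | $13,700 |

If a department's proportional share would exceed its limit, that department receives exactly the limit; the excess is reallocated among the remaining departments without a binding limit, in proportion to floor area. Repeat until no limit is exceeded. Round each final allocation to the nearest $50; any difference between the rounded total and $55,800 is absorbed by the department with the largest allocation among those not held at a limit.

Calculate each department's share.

Packaging: $2,650 · Finishing: $37,450 · Receiving: $2,000 · Assembly: $13,700

Combined floor area = 17,352.
Unconstrained shares: Packaging 2,013.07; Finishing 28,295.54; Receiving 1,508.20; Assembly 23,983.20.
Cap binds for Assembly ($13,700); balance $42,100 reallocated over remaining floor area 9,894.
Redistributed shares: Packaging 2,663.70 → $2,650; Finishing 37,440.66 → $37,450; Receiving 1,995.64 → $2,000.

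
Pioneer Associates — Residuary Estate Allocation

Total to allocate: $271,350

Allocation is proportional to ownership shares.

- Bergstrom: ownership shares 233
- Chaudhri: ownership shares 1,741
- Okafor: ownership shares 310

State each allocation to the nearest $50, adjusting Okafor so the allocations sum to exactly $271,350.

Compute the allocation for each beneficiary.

Bergstrom: $27,700 | Chaudhri: $206,850 | Okafor: $36,800

Sum of ownership shares: 2,284.
Proportional shares: Bergstrom 233/2,284 × $271,350 = 27,681.50; Chaudhri 1,741/2,284 × $271,350 = 206,839.03; Okafor 310/2,284 × $271,350 = 36,829.47.
At nearest $50: Bergstrom $27,700; Chaudhri $206,850; Okafor $36,850. Sum = $271,400.
Difference $271,350 − $271,400 = −$50 applied to Okafor: Okafor becomes $36,800.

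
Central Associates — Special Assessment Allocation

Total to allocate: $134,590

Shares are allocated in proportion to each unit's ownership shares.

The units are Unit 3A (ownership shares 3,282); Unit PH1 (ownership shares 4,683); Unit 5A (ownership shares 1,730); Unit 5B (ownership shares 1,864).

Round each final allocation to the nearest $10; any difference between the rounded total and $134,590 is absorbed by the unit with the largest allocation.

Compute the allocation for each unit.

Sum of ownership shares: 11,559.
Raw shares: Unit 3A 3,282/11,559 × $134,590 = 38,214.76; Unit PH1 4,683/11,559 × $134,590 = 54,527.64; Unit 5A 1,730/11,559 × $134,590 = 20,143.67; Unit 5B 1,864/11,559 × $134,590 = 21,703.93.
After rounding ($10): Unit 3A $38,210; Unit PH1 $54,530; Unit 5A $20,140; Unit 5B $21,700. Sum = $134,580.
Difference $134,590 − $134,580 = +$10 applied to largest allocation (Unit PH1): Unit PH1 becomes $54,540.

Unit 3A: $38,210 | Unit PH1: $54,540 | Unit 5A: $20,140 | Unit 5B: $21,700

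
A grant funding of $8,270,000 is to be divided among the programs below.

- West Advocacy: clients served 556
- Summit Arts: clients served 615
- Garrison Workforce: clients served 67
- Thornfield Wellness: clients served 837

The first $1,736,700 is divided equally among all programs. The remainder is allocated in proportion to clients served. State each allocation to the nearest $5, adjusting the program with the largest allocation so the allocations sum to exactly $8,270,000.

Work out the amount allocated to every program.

Equal tier: $1,736,700 ÷ 4 = $434,175 apiece.
Remainder $6,533,300 by clients served (total 2,075): West Advocacy 1,750,609.54 → $1,750,610; Summit Arts 1,936,375.66 → $1,936,375; Garrison Workforce 210,954.75 → $210,955; Thornfield Wellness 2,635,360.05 → $2,635,360.
Totals: West Advocacy $434,175 + $1,750,610 = $2,184,785; Summit Arts $434,175 + $1,936,375 = $2,370,550; Garrison Workforce $434,175 + $210,955 = $645,130; Thornfield Wellness $434,175 + $2,635,360 = $3,069,535.

West Advocacy: $2,184,785 · Summit Arts: $2,370,550 · Garrison Workforce: $645,130 · Thornfield Wellness: $3,069,535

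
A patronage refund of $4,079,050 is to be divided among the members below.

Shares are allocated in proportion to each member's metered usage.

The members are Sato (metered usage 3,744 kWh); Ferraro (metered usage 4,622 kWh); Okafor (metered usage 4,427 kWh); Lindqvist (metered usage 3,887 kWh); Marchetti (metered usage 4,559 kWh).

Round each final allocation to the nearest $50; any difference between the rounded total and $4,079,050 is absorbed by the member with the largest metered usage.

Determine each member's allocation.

Combined metered usage = 21,239.
Pro-rata amounts: Sato 3,744/21,239 × $4,079,050 = 719,052.84; Ferraro 4,622/21,239 × $4,079,050 = 887,676.87; Okafor 4,427/21,239 × $4,079,050 = 850,226.20; Lindqvist 3,887/21,239 × $4,079,050 = 746,516.66; Marchetti 4,559/21,239 × $4,079,050 = 875,577.43.
After rounding ($50): Sato $719,050; Ferraro $887,700; Okafor $850,250; Lindqvist $746,500; Marchetti $875,600. Sum = $4,079,100.
Difference $4,079,050 − $4,079,100 = −$50 applied to largest metered usage (Ferraro): Ferraro becomes $887,650.

Sato: $719,050 | Ferraro: $887,650 | Okafor: $850,250 | Lindqvist: $746,500 | Marchetti: $875,600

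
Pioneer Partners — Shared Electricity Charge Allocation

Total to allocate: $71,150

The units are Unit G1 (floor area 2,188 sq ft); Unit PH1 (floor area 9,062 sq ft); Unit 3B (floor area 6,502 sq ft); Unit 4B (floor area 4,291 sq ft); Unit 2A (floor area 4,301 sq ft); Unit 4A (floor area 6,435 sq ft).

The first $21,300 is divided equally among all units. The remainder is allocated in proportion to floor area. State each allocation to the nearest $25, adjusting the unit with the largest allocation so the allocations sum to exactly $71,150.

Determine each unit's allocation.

$21,300 shared equally gives $3,550 per unit.
Remainder $49,850 by floor area (total 32,779): Unit G1 3,327.49 → $3,325; Unit PH1 13,781.41 → $13,775; Unit 3B 9,888.18 → $9,900; Unit 4B 6,525.71 → $6,525; Unit 2A 6,540.92 → $6,550; Unit 4A 9,786.29 → $9,775.
Totals: Unit G1 $3,550 + $3,325 = $6,875; Unit PH1 $3,550 + $13,775 = $17,325; Unit 3B $3,550 + $9,900 = $13,450; Unit 4B $3,550 + $6,525 = $10,075; Unit 2A $3,550 + $6,550 = $10,100; Unit 4A $3,550 + $9,775 = $13,325.

Unit G1: $6,875 | Unit PH1: $17,325 | Unit 3B: $13,450 | Unit 4B: $10,075 | Unit 2A: $10,100 | Unit 4A: $13,325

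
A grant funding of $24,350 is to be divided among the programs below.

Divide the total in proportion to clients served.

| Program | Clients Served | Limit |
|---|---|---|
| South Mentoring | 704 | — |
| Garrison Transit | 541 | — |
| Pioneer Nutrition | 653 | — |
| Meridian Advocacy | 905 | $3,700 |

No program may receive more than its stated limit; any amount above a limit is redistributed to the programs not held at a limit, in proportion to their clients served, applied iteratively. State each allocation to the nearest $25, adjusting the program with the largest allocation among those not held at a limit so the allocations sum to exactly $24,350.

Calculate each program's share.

South Mentoring: $7,675; Garrison Transit: $5,875; Pioneer Nutrition: $7,100; Meridian Advocacy: $3,700

Combined clients served = 2,803.
Unconstrained shares: South Mentoring 6,115.73; Garrison Transit 4,699.73; Pioneer Nutrition 5,672.69; Meridian Advocacy 7,861.84.
Held at cap: Meridian Advocacy ($3,700); remaining pool $20,650 reallocated over remaining clients served 1,898.
Redistributed shares: South Mentoring 7,659.43 → $7,650; Garrison Transit 5,886.01 → $5,875; Pioneer Nutrition 7,104.56 → $7,100.
Rounding difference +$25 applied to South Mentoring → $7,675.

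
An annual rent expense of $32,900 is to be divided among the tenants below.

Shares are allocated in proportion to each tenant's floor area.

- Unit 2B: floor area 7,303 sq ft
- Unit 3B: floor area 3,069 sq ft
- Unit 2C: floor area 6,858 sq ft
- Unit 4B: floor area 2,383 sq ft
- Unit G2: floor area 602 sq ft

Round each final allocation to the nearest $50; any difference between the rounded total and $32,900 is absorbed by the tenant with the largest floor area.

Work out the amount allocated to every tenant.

Total floor area = 20,215.
Proportional shares: Unit 2B 7,303/20,215 × $32,900 = 11,885.66; Unit 3B 3,069/20,215 × $32,900 = 4,994.81; Unit 2C 6,858/20,215 × $32,900 = 11,161.42; Unit 4B 2,383/20,215 × $32,900 = 3,878.34; Unit G2 602/20,215 × $32,900 = 979.76.
Rounded to nearest $50: Unit 2B $11,900; Unit 3B $5,000; Unit 2C $11,150; Unit 4B $3,900; Unit G2 $1,000. Sum = $32,950.
Difference $32,900 − $32,950 = −$50 applied to largest floor area (Unit 2B): Unit 2B becomes $11,850.

Unit 2B: $11,850; Unit 3B: $5,000; Unit 2C: $11,150; Unit 4B: $3,900; Unit G2: $1,000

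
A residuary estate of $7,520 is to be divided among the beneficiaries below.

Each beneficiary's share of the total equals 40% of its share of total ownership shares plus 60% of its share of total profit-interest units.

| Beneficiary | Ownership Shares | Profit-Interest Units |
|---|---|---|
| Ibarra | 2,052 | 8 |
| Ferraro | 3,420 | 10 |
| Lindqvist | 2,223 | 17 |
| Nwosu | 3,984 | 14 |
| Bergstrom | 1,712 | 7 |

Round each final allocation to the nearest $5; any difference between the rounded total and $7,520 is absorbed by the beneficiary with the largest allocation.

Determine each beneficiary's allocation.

Ibarra: $1,105 | Ferraro: $1,575 | Lindqvist: $1,870 | Nwosu: $2,020 | Bergstrom: $950

Ownership shares total 13,391; profit-interest units total 56.
Blended shares (40% ownership shares + 60% profit-interest units): Ibarra 0.1470; Ferraro 0.2093; Lindqvist 0.2485; Nwosu 0.2690; Bergstrom 0.1261.
Raw shares: Ibarra 1,105.51; Ferraro 1,573.94; Lindqvist 1,869.06; Nwosu 2,022.92; Bergstrom 948.56.
Rounded to nearest $5: Ibarra $1,105; Ferraro $1,575; Lindqvist $1,870; Nwosu $2,025; Bergstrom $950. Sum = $7,525.
Difference $7,520 − $7,525 = −$5 applied to largest allocation (Nwosu): Nwosu becomes $2,020.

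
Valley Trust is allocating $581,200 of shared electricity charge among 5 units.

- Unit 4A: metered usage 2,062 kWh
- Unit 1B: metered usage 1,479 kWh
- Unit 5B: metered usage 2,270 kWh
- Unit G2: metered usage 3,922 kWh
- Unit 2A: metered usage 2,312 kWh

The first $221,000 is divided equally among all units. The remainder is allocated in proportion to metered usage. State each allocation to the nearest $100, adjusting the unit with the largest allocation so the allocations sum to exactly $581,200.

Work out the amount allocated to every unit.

Unit 4A: $105,900; Unit 1B: $88,400; Unit 5B: $112,100; Unit G2: $161,500; Unit 2A: $113,300

$221,000 shared equally gives $44,200 per unit.
Remainder $360,200 by metered usage (total 12,045): Unit 4A 61,663.13 → $61,700; Unit 1B 44,228.79 → $44,200; Unit 5B 67,883.27 → $67,900; Unit G2 117,285.55 → $117,300; Unit 2A 69,139.26 → $69,100.
Totals: Unit 4A $44,200 + $61,700 = $105,900; Unit 1B $44,200 + $44,200 = $88,400; Unit 5B $44,200 + $67,900 = $112,100; Unit G2 $44,200 + $117,300 = $161,500; Unit 2A $44,200 + $69,100 = $113,300.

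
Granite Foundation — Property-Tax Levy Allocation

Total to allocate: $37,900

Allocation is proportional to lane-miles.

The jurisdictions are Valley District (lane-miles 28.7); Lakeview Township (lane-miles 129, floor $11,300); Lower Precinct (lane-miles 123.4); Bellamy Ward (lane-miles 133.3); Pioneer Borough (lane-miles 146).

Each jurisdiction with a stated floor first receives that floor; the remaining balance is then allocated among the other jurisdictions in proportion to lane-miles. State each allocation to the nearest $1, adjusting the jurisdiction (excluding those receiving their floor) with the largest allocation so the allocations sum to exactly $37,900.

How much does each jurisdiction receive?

Minimums first: Lakeview Township $11,300. Balance $26,600.
Balance split over remaining lane-miles 431.4: Valley District 1,769.63 → $1,770; Lower Precinct 7,608.81 → $7,609; Bellamy Ward 8,219.24 → $8,219; Pioneer Borough 9,002.32 → $9,002.

Valley District: $1,770 | Lakeview Township: $11,300 | Lower Precinct: $7,609 | Bellamy Ward: $8,219 | Pioneer Borough: $9,002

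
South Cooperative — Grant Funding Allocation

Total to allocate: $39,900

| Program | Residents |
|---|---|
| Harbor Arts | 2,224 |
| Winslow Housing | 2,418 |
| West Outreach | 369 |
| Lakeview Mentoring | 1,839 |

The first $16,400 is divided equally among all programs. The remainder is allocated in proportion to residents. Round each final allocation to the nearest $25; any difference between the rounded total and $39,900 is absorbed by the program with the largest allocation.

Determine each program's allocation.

First tranche $16,400 split equally: $4,100 each.
Remainder $23,500 by residents (total 6,850): Harbor Arts 7,629.78 → $7,625; Winslow Housing 8,295.33 → $8,300; West Outreach 1,265.91 → $1,275; Lakeview Mentoring 6,308.98 → $6,300.
Totals: Harbor Arts $4,100 + $7,625 = $11,725; Winslow Housing $4,100 + $8,300 = $12,400; West Outreach $4,100 + $1,275 = $5,375; Lakeview Mentoring $4,100 + $6,300 = $10,400.

Harbor Arts: $11,725 | Winslow Housing: $12,400 | West Outreach: $5,375 | Lakeview Mentoring: $10,400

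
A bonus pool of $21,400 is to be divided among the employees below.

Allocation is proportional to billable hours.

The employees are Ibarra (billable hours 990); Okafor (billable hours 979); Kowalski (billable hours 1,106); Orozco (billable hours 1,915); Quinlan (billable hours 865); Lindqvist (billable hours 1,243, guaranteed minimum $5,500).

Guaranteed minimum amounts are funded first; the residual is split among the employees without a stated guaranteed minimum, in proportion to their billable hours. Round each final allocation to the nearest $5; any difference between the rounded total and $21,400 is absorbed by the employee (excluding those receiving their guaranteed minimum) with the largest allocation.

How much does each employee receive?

Guaranteed amounts: Lindqvist $5,500. Remaining pool $15,900.
Remaining pool split over remaining billable hours 5,855: Ibarra 2,688.47 → $2,690; Okafor 2,658.60 → $2,660; Kowalski 3,003.48 → $3,005; Orozco 5,200.43 → $5,200; Quinlan 2,349.02 → $2,350.
Rounding difference −$5 applied to Orozco → $5,195.

Ibarra: $2,690; Okafor: $2,660; Kowalski: $3,005; Orozco: $5,195; Quinlan: $2,350; Lindqvist: $5,500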